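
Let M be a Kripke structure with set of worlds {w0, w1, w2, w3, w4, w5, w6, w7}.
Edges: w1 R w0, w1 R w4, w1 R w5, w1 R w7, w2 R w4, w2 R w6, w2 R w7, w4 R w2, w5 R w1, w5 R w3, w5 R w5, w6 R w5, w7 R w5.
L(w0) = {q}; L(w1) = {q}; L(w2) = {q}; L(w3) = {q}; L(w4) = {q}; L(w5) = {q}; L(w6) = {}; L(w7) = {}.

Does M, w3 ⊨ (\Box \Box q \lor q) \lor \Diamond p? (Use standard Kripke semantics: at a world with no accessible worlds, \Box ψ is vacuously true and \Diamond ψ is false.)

Recall that \Box ψ holds at a world iff ψ holds at every accessible world, and \Diamond ψ holds iff ψ holds at some accessible world.
At w3: \Box \Box q \lor q is true, \Diamond p is false, so (\Box \Box q \lor q) \lor \Diamond p is true.
  At w3: \Box \Box q is true, q is true, so \Box \Box q \lor q is true.
    At w3: no accessible worlds, so \Box \Box q holds vacuously.
  At w3: no accessible worlds, so \Diamond p is false.

Yes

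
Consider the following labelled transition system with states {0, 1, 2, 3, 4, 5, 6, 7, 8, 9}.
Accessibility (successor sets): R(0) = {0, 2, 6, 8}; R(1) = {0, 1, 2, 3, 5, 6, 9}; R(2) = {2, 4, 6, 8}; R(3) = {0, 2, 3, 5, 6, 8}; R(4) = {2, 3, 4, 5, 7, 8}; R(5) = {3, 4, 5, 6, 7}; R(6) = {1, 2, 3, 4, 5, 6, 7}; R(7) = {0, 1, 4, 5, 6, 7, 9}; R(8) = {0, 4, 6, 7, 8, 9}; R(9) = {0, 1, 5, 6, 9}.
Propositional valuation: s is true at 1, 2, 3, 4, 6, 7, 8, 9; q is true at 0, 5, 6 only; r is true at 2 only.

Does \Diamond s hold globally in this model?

Yes

Recall that \Diamond ψ holds at a world iff ψ holds at some accessible world.
Let φ = \Diamond s. Evaluate φ at each world:
  0 (successors {0, 2, 6, 8}): φ is true.
  1 (successors {0, 1, 2, 3, 5, 6, 9}): φ is true.
  2 (successors {2, 4, 6, 8}): φ is true.
  3 (successors {0, 2, 3, 5, 6, 8}): φ is true.
  4 (successors {2, 3, 4, 5, 7, 8}): φ is true.
  5 (successors {3, 4, 5, 6, 7}): φ is true.
  6 (successors {1, 2, 3, 4, 5, 6, 7}): φ is true.
  7 (successors {0, 1, 4, 5, 6, 7, 9}): φ is true.
  8 (successors {0, 4, 6, 7, 8, 9}): φ is true.
  9 (successors {0, 1, 5, 6, 9}): φ is true.
For instance, at 8:
  At 8: \Diamond s requires s at some successor in {0, 4, 6, 7, 8, 9}.
    s holds at 4, so \Diamond s is true at 8.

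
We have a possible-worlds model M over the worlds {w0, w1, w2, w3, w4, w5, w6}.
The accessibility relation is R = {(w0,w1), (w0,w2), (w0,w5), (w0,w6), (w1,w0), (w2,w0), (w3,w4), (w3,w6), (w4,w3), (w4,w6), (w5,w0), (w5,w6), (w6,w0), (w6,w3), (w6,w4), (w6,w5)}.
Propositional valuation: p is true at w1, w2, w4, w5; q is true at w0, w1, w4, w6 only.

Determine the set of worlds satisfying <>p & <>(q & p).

w0, w3, w6

Let φ = <>p & <>(q & p). Evaluate φ at each world:
  w0 (successors {w1, w2, w5, w6}): φ is true.
  w1 (successors {w0}): φ is false.
  w2 (successors {w0}): φ is false.
  w3 (successors {w4, w6}): φ is true.
  w4 (successors {w3, w6}): φ is false.
  w5 (successors {w0, w6}): φ is false.
  w6 (successors {w0, w3, w4, w5}): φ is true.
For instance, at w3:
  At w3: <>p is true, <>(q & p) is true, so <>p & <>(q & p) is true.
    At w3: <>p requires p at some successor in {w4, w6}.
      p holds at w4, so <>p is true at w3.
    At w3: <>(q & p) requires q & p at some successor in {w4, w6}.
      q & p holds at w4, so <>(q & p) is true at w3.
Satisfying worlds: {w0, w3, w6}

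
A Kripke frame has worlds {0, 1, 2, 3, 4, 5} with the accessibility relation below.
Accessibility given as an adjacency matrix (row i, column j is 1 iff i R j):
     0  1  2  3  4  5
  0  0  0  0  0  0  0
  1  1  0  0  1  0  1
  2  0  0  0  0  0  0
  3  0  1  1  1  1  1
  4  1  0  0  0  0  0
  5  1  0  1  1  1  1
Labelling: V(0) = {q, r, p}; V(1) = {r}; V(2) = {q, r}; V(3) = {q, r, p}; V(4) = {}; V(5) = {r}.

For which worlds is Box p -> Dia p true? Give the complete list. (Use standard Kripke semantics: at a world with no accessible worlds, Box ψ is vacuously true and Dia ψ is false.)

Let φ = Box p -> Dia p. Evaluate φ at each world:
  0 (successors ∅): φ is false.
  1 (successors {0, 3, 5}): φ is true.
  2 (successors ∅): φ is false.
  3 (successors {1, 2, 3, 4, 5}): φ is true.
  4 (successors {0}): φ is true.
  5 (successors {0, 2, 3, 4, 5}): φ is true.
For instance, at 1:
  At 1: Box p is false, Dia p is true, so Box p -> Dia p is true.
    At 1: Box p requires p at every successor {0, 3, 5}.
      p fails at 5, so Box p is false at 1.
    At 1: Dia p requires p at some successor in {0, 3, 5}.
      p holds at 0, so Dia p is true at 1.
Satisfying worlds: {1, 3, 4, 5}

1, 3, 4, 5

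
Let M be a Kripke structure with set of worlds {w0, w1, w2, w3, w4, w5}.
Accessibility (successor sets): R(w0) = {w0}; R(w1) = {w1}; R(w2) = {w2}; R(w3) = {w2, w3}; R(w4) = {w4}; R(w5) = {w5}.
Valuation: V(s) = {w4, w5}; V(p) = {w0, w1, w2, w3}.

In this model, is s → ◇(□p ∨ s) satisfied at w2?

Yes

Recall that □ψ holds at a world iff ψ holds at every accessible world, and ◇ψ holds iff ψ holds at some accessible world.
At w2: s is false, ◇(□p ∨ s) is true, so s → ◇(□p ∨ s) is true.
  At w2: ◇(□p ∨ s) requires □p ∨ s at some successor in {w2}.
    □p ∨ s holds at w2, so ◇(□p ∨ s) is true at w2.
      At w2: □p is true, s is false, so □p ∨ s is true.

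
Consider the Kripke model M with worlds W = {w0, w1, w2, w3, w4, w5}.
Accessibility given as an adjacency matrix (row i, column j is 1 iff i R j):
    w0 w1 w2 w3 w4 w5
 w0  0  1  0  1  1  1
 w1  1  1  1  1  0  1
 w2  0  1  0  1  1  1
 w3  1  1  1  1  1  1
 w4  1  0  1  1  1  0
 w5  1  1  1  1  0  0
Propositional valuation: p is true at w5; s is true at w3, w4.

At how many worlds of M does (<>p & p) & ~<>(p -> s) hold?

Let φ = (<>p & p) & ~<>(p -> s). Evaluate φ at each world:
  w0 (successors {w1, w3, w4, w5}): φ is false.
  w1 (successors {w0, w1, w2, w3, w5}): φ is false.
  w2 (successors {w1, w3, w4, w5}): φ is false.
  w3 (successors {w0, w1, w2, w3, w4, w5}): φ is false.
  w4 (successors {w0, w2, w3, w4}): φ is false.
  w5 (successors {w0, w1, w2, w3}): φ is false.
For instance, at w5:
  At w5: <>p & p is false, ~<>(p -> s) is false, so (<>p & p) & ~<>(p -> s) is false.
    At w5: <>p is false, p is true, so <>p & p is false.
      At w5: <>p requires p at some successor in {w0, w1, w2, w3}.
        At w0: p is false.
        At w1: p is false.
        At w2: p is false.
        At w3: p is false.
      So <>p is false at w5.
    At w5: <>(p -> s) is true, so ~<>(p -> s) is false.
      At w5: <>(p -> s) requires p -> s at some successor in {w0, w1, w2, w3}.
        p -> s holds at w0, so <>(p -> s) is true at w5.
Satisfying worlds: none.

0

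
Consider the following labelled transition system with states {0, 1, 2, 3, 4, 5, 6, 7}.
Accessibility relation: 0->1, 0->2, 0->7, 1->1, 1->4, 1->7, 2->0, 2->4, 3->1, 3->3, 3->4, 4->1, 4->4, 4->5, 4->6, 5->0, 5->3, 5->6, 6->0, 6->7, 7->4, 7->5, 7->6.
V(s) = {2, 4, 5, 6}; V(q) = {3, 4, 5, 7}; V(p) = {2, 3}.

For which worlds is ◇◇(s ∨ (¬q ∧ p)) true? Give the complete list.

Recall that ◇ψ holds at a world iff ψ holds at some accessible world.
Let φ = ◇◇(s ∨ (¬q ∧ p)). Evaluate φ at each world:
  0 (successors {1, 2, 7}): φ is true.
  1 (successors {1, 4, 7}): φ is true.
  2 (successors {0, 4}): φ is true.
  3 (successors {1, 3, 4}): φ is true.
  4 (successors {1, 4, 5, 6}): φ is true.
  5 (successors {0, 3, 6}): φ is true.
  6 (successors {0, 7}): φ is true.
  7 (successors {4, 5, 6}): φ is true.
For instance, at 3:
  At 3: ◇◇(s ∨ (¬q ∧ p)) requires ◇(s ∨ (¬q ∧ p)) at some successor in {1, 3, 4}.
    ◇(s ∨ (¬q ∧ p)) holds at 1, so ◇◇(s ∨ (¬q ∧ p)) is true at 3.
      At 1: ◇(s ∨ (¬q ∧ p)) requires s ∨ (¬q ∧ p) at some successor in {1, 4, 7}.
        s ∨ (¬q ∧ p) holds at 4, so ◇(s ∨ (¬q ∧ p)) is true at 1.
Satisfying worlds: {0, 1, 2, 3, 4, 5, 6, 7}

0, 1, 2, 3, 4, 5, 6, 7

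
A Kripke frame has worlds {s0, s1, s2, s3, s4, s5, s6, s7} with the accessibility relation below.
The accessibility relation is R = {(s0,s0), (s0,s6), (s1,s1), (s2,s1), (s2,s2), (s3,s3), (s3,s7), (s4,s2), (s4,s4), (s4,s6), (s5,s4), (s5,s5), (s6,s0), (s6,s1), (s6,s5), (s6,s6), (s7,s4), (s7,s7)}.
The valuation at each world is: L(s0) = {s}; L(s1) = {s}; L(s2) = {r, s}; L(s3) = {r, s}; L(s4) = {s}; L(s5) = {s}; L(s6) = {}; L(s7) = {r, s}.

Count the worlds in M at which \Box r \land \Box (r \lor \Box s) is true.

Recall that \Box ψ holds at a world iff ψ holds at every accessible world, and \Diamond ψ holds iff ψ holds at some accessible world.
Let φ = \Box r \land \Box (r \lor \Box s). Evaluate φ at each world:
  s0 (successors {s0, s6}): φ is false.
  s1 (successors {s1}): φ is false.
  s2 (successors {s1, s2}): φ is false.
  s3 (successors {s3, s7}): φ is true.
  s4 (successors {s2, s4, s6}): φ is false.
  s5 (successors {s4, s5}): φ is false.
  s6 (successors {s0, s1, s5, s6}): φ is false.
  s7 (successors {s4, s7}): φ is false.
For instance, at s2:
  At s2: \Box r is false, \Box (r \lor \Box s) is true, so \Box r \land \Box (r \lor \Box s) is false.
    At s2: \Box r requires r at every successor {s1, s2}.
      r fails at s1, so \Box r is false at s2.
    At s2: \Box (r \lor \Box s) requires r \lor \Box s at every successor {s1, s2}.
      At s1: r \lor \Box s is true.
      At s2: r \lor \Box s is true.
    So \Box (r \lor \Box s) is true at s2.
Satisfying worlds: {s3}

1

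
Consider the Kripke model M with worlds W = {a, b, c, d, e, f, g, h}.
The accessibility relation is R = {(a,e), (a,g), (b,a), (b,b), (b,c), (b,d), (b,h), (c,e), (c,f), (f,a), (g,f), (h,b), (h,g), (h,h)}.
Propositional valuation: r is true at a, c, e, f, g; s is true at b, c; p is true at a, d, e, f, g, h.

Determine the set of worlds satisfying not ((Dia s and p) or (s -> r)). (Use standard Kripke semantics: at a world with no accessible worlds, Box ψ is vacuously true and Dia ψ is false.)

b

Let φ = not ((Dia s and p) or (s -> r)). Evaluate φ at each world:
  a (successors {e, g}): φ is false.
  b (successors {a, b, c, d, h}): φ is true.
  c (successors {e, f}): φ is false.
  d (successors ∅): φ is false.
  e (successors ∅): φ is false.
  f (successors {a}): φ is false.
  g (successors {f}): φ is false.
  h (successors {b, g, h}): φ is false.
For instance, at h:
  At h: (Dia s and p) or (s -> r) is true, so not ((Dia s and p) or (s -> r)) is false.
    At h: Dia s and p is true, s -> r is true, so (Dia s and p) or (s -> r) is true.
      At h: Dia s is true, p is true, so Dia s and p is true.
Satisfying worlds: {b}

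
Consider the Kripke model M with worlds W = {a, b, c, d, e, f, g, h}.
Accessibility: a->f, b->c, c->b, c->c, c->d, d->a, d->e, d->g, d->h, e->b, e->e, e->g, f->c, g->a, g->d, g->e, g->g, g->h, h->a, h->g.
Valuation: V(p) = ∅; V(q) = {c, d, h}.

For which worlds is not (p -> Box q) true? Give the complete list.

none

Let φ = not (p -> Box q). Evaluate φ at each world:
  a (successors {f}): φ is false.
  b (successors {c}): φ is false.
  c (successors {b, c, d}): φ is false.
  d (successors {a, e, g, h}): φ is false.
  e (successors {b, e, g}): φ is false.
  f (successors {c}): φ is false.
  g (successors {a, d, e, g, h}): φ is false.
  h (successors {a, g}): φ is false.
For instance, at e:
  At e: p -> Box q is true, so not (p -> Box q) is false.
    At e: p is false, Box q is false, so p -> Box q is true.
      At e: Box q requires q at every successor {b, e, g}.
        q fails at b, so Box q is false at e.
Satisfying worlds: none.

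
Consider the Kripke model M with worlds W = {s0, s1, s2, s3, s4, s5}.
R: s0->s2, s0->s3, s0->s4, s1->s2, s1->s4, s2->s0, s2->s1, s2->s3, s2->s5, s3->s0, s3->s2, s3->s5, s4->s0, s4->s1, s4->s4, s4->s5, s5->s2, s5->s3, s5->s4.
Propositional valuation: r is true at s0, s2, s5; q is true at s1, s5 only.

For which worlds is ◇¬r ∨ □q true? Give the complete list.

s0, s1, s2, s4, s5

Recall that □ψ holds at a world iff ψ holds at every accessible world, and ◇ψ holds iff ψ holds at some accessible world.
Let φ = ◇¬r ∨ □q. Evaluate φ at each world:
  s0 (successors {s2, s3, s4}): φ is true.
  s1 (successors {s2, s4}): φ is true.
  s2 (successors {s0, s1, s3, s5}): φ is true.
  s3 (successors {s0, s2, s5}): φ is false.
  s4 (successors {s0, s1, s4, s5}): φ is true.
  s5 (successors {s2, s3, s4}): φ is true.
For instance, at s1:
  At s1: ◇¬r is true, □q is false, so ◇¬r ∨ □q is true.
    At s1: ◇¬r requires ¬r at some successor in {s2, s4}.
      ¬r holds at s4, so ◇¬r is true at s1.
    At s1: □q requires q at every successor {s2, s4}.
      q fails at s2, so □q is false at s1.
Satisfying worlds: {s0, s1, s2, s4, s5}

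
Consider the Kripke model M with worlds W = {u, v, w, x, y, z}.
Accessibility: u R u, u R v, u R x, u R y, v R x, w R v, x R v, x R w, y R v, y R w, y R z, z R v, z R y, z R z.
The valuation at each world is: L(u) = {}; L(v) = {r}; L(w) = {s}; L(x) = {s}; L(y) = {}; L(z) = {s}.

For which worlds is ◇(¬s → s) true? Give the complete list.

Let φ = ◇(¬s → s). Evaluate φ at each world:
  u (successors {u, v, x, y}): φ is true.
  v (successors {x}): φ is true.
  w (successors {v}): φ is false.
  x (successors {v, w}): φ is true.
  y (successors {v, w, z}): φ is true.
  z (successors {v, y, z}): φ is true.
For instance, at v:
  At v: ◇(¬s → s) requires ¬s → s at some successor in {x}.
    ¬s → s holds at x, so ◇(¬s → s) is true at v.
Satisfying worlds: {u, v, x, y, z}

u, v, x, y, z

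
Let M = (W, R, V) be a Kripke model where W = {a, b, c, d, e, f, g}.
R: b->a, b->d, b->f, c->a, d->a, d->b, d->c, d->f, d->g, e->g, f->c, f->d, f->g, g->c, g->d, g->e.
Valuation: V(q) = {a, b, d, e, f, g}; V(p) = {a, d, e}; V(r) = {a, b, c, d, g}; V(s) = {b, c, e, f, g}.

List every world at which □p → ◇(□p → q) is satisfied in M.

b, c, d, e, f, g

Let φ = □p → ◇(□p → q). Evaluate φ at each world:
  a (successors ∅): φ is false.
  b (successors {a, d, f}): φ is true.
  c (successors {a}): φ is true.
  d (successors {a, b, c, f, g}): φ is true.
  e (successors {g}): φ is true.
  f (successors {c, d, g}): φ is true.
  g (successors {c, d, e}): φ is true.
For instance, at f:
  At f: □p is false, ◇(□p → q) is true, so □p → ◇(□p → q) is true.
    At f: □p requires p at every successor {c, d, g}.
      p fails at c, so □p is false at f.
    At f: ◇(□p → q) requires □p → q at some successor in {c, d, g}.
      □p → q holds at d, so ◇(□p → q) is true at f.
Satisfying worlds: {b, c, d, e, f, g}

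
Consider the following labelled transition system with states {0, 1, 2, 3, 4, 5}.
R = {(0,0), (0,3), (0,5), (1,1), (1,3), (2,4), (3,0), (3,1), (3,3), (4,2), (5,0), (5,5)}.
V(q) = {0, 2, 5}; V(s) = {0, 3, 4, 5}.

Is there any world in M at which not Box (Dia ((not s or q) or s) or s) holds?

No

Let φ = not Box (Dia ((not s or q) or s) or s). Evaluate φ at each world:
  0 (successors {0, 3, 5}): φ is false.
  1 (successors {1, 3}): φ is false.
  2 (successors {4}): φ is false.
  3 (successors {0, 1, 3}): φ is false.
  4 (successors {2}): φ is false.
  5 (successors {0, 5}): φ is false.
For instance, at 4:
  At 4: Box (Dia ((not s or q) or s) or s) is true, so not Box (Dia ((not s or q) or s) or s) is false.
    At 4: Box (Dia ((not s or q) or s) or s) requires Dia ((not s or q) or s) or s at every successor {2}.
      At 2: Dia ((not s or q) or s) or s is true.
    So Box (Dia ((not s or q) or s) or s) is true at 4.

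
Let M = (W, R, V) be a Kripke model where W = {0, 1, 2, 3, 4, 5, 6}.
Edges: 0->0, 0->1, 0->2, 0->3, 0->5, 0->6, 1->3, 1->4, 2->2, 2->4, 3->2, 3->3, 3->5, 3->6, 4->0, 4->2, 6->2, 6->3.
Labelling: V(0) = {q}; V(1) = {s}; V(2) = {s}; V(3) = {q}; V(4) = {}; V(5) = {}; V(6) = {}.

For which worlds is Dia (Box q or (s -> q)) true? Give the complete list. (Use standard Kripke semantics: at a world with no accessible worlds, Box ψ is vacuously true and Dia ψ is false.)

0, 1, 2, 3, 4, 6

Recall that Box ψ holds at a world iff ψ holds at every accessible world, and Dia ψ holds iff ψ holds at some accessible world.
Let φ = Dia (Box q or (s -> q)). Evaluate φ at each world:
  0 (successors {0, 1, 2, 3, 5, 6}): φ is true.
  1 (successors {3, 4}): φ is true.
  2 (successors {2, 4}): φ is true.
  3 (successors {2, 3, 5, 6}): φ is true.
  4 (successors {0, 2}): φ is true.
  5 (successors ∅): φ is false.
  6 (successors {2, 3}): φ is true.
For instance, at 0:
  At 0: Dia (Box q or (s -> q)) requires Box q or (s -> q) at some successor in {0, 1, 2, 3, 5, 6}.
    Box q or (s -> q) holds at 0, so Dia (Box q or (s -> q)) is true at 0.
      At 0: Box q is false, s -> q is true, so Box q or (s -> q) is true.
Satisfying worlds: {0, 1, 2, 3, 4, 6}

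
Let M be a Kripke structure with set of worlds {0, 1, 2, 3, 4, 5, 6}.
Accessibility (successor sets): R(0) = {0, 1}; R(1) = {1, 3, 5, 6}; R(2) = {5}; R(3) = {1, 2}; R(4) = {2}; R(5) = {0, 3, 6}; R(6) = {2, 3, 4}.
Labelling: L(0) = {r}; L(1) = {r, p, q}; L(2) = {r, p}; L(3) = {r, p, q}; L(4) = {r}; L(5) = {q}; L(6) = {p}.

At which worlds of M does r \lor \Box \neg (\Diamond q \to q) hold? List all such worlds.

0, 1, 2, 3, 4

Let φ = r \lor \Box \neg (\Diamond q \to q). Evaluate φ at each world:
  0 (successors {0, 1}): φ is true.
  1 (successors {1, 3, 5, 6}): φ is true.
  2 (successors {5}): φ is true.
  3 (successors {1, 2}): φ is true.
  4 (successors {2}): φ is true.
  5 (successors {0, 3, 6}): φ is false.
  6 (successors {2, 3, 4}): φ is false.
For instance, at 6:
  At 6: r is false, \Box \neg (\Diamond q \to q) is false, so r \lor \Box \neg (\Diamond q \to q) is false.
    At 6: \Box \neg (\Diamond q \to q) requires \neg (\Diamond q \to q) at every successor {2, 3, 4}.
      \neg (\Diamond q \to q) fails at 3, so \Box \neg (\Diamond q \to q) is false at 6.
Satisfying worlds: {0, 1, 2, 3, 4}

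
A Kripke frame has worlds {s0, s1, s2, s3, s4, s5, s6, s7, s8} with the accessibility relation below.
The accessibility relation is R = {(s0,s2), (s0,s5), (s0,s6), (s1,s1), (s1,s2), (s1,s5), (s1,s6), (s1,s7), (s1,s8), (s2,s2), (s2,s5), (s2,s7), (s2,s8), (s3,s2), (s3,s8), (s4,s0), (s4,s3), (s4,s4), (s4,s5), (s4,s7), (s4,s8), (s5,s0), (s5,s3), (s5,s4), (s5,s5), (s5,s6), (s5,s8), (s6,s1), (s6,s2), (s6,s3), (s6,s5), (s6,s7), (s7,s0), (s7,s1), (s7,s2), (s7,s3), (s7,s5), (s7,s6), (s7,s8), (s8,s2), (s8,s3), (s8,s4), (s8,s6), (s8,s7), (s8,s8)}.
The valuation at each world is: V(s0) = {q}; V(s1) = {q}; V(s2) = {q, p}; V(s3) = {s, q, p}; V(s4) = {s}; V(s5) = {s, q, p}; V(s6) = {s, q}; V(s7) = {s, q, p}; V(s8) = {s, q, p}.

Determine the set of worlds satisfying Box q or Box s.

Let φ = Box q or Box s. Evaluate φ at each world:
  s0 (successors {s2, s5, s6}): φ is true.
  s1 (successors {s1, s2, s5, s6, s7, s8}): φ is true.
  s2 (successors {s2, s5, s7, s8}): φ is true.
  s3 (successors {s2, s8}): φ is true.
  s4 (successors {s0, s3, s4, s5, s7, s8}): φ is false.
  s5 (successors {s0, s3, s4, s5, s6, s8}): φ is false.
  s6 (successors {s1, s2, s3, s5, s7}): φ is true.
  s7 (successors {s0, s1, s2, s3, s5, s6, s8}): φ is true.
  s8 (successors {s2, s3, s4, s6, s7, s8}): φ is false.
For instance, at s0:
  At s0: Box q is true, Box s is false, so Box q or Box s is true.
    At s0: Box q requires q at every successor {s2, s5, s6}.
      At s2: q is true.
      At s5: q is true.
      At s6: q is true.
    So Box q is true at s0.
    At s0: Box s requires s at every successor {s2, s5, s6}.
      s fails at s2, so Box s is false at s0.
Satisfying worlds: {s0, s1, s2, s3, s6, s7}

s0, s1, s2, s3, s6, s7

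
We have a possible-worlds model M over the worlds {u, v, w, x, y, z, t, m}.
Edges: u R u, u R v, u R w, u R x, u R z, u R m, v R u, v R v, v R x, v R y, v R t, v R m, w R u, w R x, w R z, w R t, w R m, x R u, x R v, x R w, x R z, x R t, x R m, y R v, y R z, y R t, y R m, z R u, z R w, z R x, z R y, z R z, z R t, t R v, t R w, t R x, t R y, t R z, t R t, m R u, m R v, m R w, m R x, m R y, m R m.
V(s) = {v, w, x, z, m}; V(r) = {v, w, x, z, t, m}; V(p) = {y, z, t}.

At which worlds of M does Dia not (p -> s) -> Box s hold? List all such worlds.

u

Let φ = Dia not (p -> s) -> Box s. Evaluate φ at each world:
  u (successors {u, v, w, x, z, m}): φ is true.
  v (successors {u, v, x, y, t, m}): φ is false.
  w (successors {u, x, z, t, m}): φ is false.
  x (successors {u, v, w, z, t, m}): φ is false.
  y (successors {v, z, t, m}): φ is false.
  z (successors {u, w, x, y, z, t}): φ is false.
  t (successors {v, w, x, y, z, t}): φ is false.
  m (successors {u, v, w, x, y, m}): φ is false.
For instance, at t:
  At t: Dia not (p -> s) is true, Box s is false, so Dia not (p -> s) -> Box s is false.
    At t: Dia not (p -> s) requires not (p -> s) at some successor in {v, w, x, y, z, t}.
      not (p -> s) holds at y, so Dia not (p -> s) is true at t.
    At t: Box s requires s at every successor {v, w, x, y, z, t}.
      s fails at y, so Box s is false at t.
Satisfying worlds: {u}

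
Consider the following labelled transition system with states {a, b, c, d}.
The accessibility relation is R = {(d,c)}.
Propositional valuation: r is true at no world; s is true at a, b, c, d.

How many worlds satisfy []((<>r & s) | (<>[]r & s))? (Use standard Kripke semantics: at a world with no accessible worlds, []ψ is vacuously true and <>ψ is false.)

3

Recall that []ψ holds at a world iff ψ holds at every accessible world, and <>ψ holds iff ψ holds at some accessible world.
Let φ = []((<>r & s) | (<>[]r & s)). Evaluate φ at each world:
  a (successors ∅): φ is true.
  b (successors ∅): φ is true.
  c (successors ∅): φ is true.
  d (successors {c}): φ is false.
For instance, at d:
  At d: []((<>r & s) | (<>[]r & s)) requires (<>r & s) | (<>[]r & s) at every successor {c}.
    (<>r & s) | (<>[]r & s) fails at c, so []((<>r & s) | (<>[]r & s)) is false at d.
      At c: <>r & s is false, <>[]r & s is false, so (<>r & s) | (<>[]r & s) is false.
Satisfying worlds: {a, b, c}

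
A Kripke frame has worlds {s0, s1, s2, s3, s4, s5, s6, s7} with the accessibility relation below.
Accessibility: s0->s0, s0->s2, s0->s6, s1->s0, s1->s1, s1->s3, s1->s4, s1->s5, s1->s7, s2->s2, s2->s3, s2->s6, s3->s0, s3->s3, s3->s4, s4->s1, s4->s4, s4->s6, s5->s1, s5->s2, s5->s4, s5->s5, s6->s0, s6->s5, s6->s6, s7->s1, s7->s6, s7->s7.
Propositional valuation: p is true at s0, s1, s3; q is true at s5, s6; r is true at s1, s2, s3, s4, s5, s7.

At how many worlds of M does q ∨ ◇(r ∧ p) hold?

Let φ = q ∨ ◇(r ∧ p). Evaluate φ at each world:
  s0 (successors {s0, s2, s6}): φ is false.
  s1 (successors {s0, s1, s3, s4, s5, s7}): φ is true.
  s2 (successors {s2, s3, s6}): φ is true.
  s3 (successors {s0, s3, s4}): φ is true.
  s4 (successors {s1, s4, s6}): φ is true.
  s5 (successors {s1, s2, s4, s5}): φ is true.
  s6 (successors {s0, s5, s6}): φ is true.
  s7 (successors {s1, s6, s7}): φ is true.
For instance, at s2:
  At s2: q is false, ◇(r ∧ p) is true, so q ∨ ◇(r ∧ p) is true.
    At s2: ◇(r ∧ p) requires r ∧ p at some successor in {s2, s3, s6}.
      r ∧ p holds at s3, so ◇(r ∧ p) is true at s2.
Satisfying worlds: {s1, s2, s3, s4, s5, s6, s7}

7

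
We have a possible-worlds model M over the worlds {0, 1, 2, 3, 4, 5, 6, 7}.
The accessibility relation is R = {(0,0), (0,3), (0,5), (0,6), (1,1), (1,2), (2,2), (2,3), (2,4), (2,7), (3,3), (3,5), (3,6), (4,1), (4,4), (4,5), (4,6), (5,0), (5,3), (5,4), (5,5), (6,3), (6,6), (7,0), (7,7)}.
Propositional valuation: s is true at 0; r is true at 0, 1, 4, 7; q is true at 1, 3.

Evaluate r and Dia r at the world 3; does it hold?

No

At 3: r is false, Dia r is false, so r and Dia r is false.
  At 3: Dia r requires r at some successor in {3, 5, 6}.
    At 3: r is false.
    At 5: r is false.
    At 6: r is false.
  So Dia r is false at 3.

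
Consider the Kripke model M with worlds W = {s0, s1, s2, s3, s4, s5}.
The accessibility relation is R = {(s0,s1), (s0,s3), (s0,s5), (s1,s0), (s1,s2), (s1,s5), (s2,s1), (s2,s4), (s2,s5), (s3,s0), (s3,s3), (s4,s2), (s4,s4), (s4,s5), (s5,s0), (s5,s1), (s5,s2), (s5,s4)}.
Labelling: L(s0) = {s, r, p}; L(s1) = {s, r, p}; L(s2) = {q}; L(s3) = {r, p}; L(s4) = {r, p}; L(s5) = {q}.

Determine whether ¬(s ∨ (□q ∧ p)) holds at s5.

Recall that □ψ holds at a world iff ψ holds at every accessible world, and ◇ψ holds iff ψ holds at some accessible world.
At s5: s ∨ (□q ∧ p) is false, so ¬(s ∨ (□q ∧ p)) is true.
  At s5: s is false, □q ∧ p is false, so s ∨ (□q ∧ p) is false.
    At s5: □q is false, p is false, so □q ∧ p is false.
      At s5: □q requires q at every successor {s0, s1, s2, s4}.
        q fails at s0, so □q is false at s5.

Yes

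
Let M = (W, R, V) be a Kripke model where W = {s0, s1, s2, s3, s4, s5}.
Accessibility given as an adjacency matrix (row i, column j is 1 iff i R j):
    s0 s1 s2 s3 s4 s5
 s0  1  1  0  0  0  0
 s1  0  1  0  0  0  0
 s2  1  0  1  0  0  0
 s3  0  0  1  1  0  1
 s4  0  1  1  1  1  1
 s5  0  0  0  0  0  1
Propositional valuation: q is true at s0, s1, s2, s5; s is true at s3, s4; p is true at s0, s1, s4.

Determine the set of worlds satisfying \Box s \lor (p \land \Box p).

Let φ = \Box s \lor (p \land \Box p). Evaluate φ at each world:
  s0 (successors {s0, s1}): φ is true.
  s1 (successors {s1}): φ is true.
  s2 (successors {s0, s2}): φ is false.
  s3 (successors {s2, s3, s5}): φ is false.
  s4 (successors {s1, s2, s3, s4, s5}): φ is false.
  s5 (successors {s5}): φ is false.
For instance, at s5:
  At s5: \Box s is false, p \land \Box p is false, so \Box s \lor (p \land \Box p) is false.
    At s5: \Box s requires s at every successor {s5}.
      s fails at s5, so \Box s is false at s5.
    At s5: p is false, \Box p is false, so p \land \Box p is false.
      At s5: \Box p requires p at every successor {s5}.
        p fails at s5, so \Box p is false at s5.
Satisfying worlds: {s0, s1}

s0, s1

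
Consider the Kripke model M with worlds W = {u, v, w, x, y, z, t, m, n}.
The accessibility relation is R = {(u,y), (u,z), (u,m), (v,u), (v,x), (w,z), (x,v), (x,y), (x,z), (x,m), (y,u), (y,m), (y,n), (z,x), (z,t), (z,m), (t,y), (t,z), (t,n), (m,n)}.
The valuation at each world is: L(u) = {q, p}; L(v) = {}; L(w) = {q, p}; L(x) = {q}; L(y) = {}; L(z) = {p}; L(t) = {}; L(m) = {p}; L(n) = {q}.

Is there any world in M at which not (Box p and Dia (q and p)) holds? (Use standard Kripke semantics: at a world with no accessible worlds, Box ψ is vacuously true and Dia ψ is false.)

Recall that Box ψ holds at a world iff ψ holds at every accessible world, and Dia ψ holds iff ψ holds at some accessible world.
Let φ = not (Box p and Dia (q and p)). Evaluate φ at each world:
  u (successors {y, z, m}): φ is true.
  v (successors {u, x}): φ is true.
  w (successors {z}): φ is true.
  x (successors {v, y, z, m}): φ is true.
  y (successors {u, m, n}): φ is true.
  z (successors {x, t, m}): φ is true.
  t (successors {y, z, n}): φ is true.
  m (successors {n}): φ is true.
  n (successors ∅): φ is true.
Detail at u (witness):
  At u: Box p and Dia (q and p) is false, so not (Box p and Dia (q and p)) is true.
    At u: Box p is false, Dia (q and p) is false, so Box p and Dia (q and p) is false.
      At u: Box p requires p at every successor {y, z, m}.
        p fails at y, so Box p is false at u.
      At u: Dia (q and p) requires q and p at some successor in {y, z, m}.
        At y: q and p is false.
        At z: q and p is false.
        At m: q and p is false.
      So Dia (q and p) is false at u.

Yes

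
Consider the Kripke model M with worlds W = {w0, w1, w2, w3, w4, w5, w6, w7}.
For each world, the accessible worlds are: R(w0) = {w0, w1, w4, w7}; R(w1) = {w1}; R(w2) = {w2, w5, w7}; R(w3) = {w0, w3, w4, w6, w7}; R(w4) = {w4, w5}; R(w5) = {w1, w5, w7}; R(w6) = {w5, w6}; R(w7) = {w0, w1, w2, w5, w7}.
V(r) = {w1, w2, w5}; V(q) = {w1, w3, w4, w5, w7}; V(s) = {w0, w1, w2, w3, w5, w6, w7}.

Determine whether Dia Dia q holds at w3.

Yes

At w3: Dia Dia q requires Dia q at some successor in {w0, w3, w4, w6, w7}.
  Dia q holds at w0, so Dia Dia q is true at w3.
    At w0: Dia q requires q at some successor in {w0, w1, w4, w7}.
      q holds at w1, so Dia q is true at w0.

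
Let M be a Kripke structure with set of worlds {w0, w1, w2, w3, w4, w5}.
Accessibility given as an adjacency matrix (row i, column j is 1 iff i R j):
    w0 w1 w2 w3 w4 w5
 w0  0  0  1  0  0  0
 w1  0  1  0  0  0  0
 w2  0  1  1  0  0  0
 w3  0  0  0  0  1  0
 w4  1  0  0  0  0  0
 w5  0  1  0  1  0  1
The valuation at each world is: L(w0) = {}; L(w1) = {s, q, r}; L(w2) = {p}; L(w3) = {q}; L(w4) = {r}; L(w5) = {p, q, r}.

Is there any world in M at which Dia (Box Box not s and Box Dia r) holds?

Recall that Box ψ holds at a world iff ψ holds at every accessible world, and Dia ψ holds iff ψ holds at some accessible world.
Let φ = Dia (Box Box not s and Box Dia r). Evaluate φ at each world:
  w0 (successors {w2}): φ is false.
  w1 (successors {w1}): φ is false.
  w2 (successors {w1, w2}): φ is false.
  w3 (successors {w4}): φ is false.
  w4 (successors {w0}): φ is false.
  w5 (successors {w1, w3, w5}): φ is false.
For instance, at w2:
  At w2: Dia (Box Box not s and Box Dia r) requires Box Box not s and Box Dia r at some successor in {w1, w2}.
    At w1: Box Box not s and Box Dia r is false.
    At w2: Box Box not s and Box Dia r is false.
  So Dia (Box Box not s and Box Dia r) is false at w2.

No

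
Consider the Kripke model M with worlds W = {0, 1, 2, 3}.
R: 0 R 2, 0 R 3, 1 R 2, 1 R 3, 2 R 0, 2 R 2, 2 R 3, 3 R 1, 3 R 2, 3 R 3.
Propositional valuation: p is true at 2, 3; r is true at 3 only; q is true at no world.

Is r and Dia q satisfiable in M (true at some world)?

No

Recall that Dia ψ holds at a world iff ψ holds at some accessible world.
Let φ = r and Dia q. Evaluate φ at each world:
  0 (successors {2, 3}): φ is false.
  1 (successors {2, 3}): φ is false.
  2 (successors {0, 2, 3}): φ is false.
  3 (successors {1, 2, 3}): φ is false.
For instance, at 2:
  At 2: r is false, Dia q is false, so r and Dia q is false.
    At 2: Dia q requires q at some successor in {0, 2, 3}.
      At 0: q is false.
      At 2: q is false.
      At 3: q is false.
    So Dia q is false at 2.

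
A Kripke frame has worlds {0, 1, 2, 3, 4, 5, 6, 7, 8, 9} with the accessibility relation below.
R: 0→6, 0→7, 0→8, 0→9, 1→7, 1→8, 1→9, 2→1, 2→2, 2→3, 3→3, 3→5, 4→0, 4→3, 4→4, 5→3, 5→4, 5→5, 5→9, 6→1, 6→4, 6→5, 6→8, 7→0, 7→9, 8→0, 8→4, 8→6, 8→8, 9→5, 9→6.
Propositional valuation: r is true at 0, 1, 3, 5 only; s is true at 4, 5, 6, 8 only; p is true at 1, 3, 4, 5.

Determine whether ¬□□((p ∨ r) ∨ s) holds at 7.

At 7: □□((p ∨ r) ∨ s) is false, so ¬□□((p ∨ r) ∨ s) is true.
  At 7: □□((p ∨ r) ∨ s) requires □((p ∨ r) ∨ s) at every successor {0, 9}.
    □((p ∨ r) ∨ s) fails at 0, so □□((p ∨ r) ∨ s) is false at 7.
      At 0: □((p ∨ r) ∨ s) requires (p ∨ r) ∨ s at every successor {6, 7, 8, 9}.
        (p ∨ r) ∨ s fails at 7, so □((p ∨ r) ∨ s) is false at 0.

Yes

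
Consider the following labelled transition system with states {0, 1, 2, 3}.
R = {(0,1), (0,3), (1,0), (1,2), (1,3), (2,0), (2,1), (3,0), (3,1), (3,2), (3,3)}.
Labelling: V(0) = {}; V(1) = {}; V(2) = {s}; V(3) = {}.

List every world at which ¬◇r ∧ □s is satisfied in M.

none

Let φ = ¬◇r ∧ □s. Evaluate φ at each world:
  0 (successors {1, 3}): φ is false.
  1 (successors {0, 2, 3}): φ is false.
  2 (successors {0, 1}): φ is false.
  3 (successors {0, 1, 2, 3}): φ is false.
For instance, at 1:
  At 1: ¬◇r is true, □s is false, so ¬◇r ∧ □s is false.
    At 1: ◇r is false, so ¬◇r is true.
      At 1: ◇r requires r at some successor in {0, 2, 3}.
        At 0: r is false.
        At 2: r is false.
        At 3: r is false.
      So ◇r is false at 1.
    At 1: □s requires s at every successor {0, 2, 3}.
      s fails at 0, so □s is false at 1.
Satisfying worlds: none.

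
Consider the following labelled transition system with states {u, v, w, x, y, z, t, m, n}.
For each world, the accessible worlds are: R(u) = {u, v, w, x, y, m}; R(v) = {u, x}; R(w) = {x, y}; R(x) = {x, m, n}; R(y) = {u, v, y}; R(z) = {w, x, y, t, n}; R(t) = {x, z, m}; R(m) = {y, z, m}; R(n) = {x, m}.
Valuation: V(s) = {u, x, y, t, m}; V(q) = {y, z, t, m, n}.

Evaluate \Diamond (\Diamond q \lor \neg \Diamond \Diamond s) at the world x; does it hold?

Recall that \Diamond ψ holds at a world iff ψ holds at some accessible world.
At x: \Diamond (\Diamond q \lor \neg \Diamond \Diamond s) requires \Diamond q \lor \neg \Diamond \Diamond s at some successor in {x, m, n}.
  \Diamond q \lor \neg \Diamond \Diamond s holds at x, so \Diamond (\Diamond q \lor \neg \Diamond \Diamond s) is true at x.
    At x: \Diamond q is true, \neg \Diamond \Diamond s is false, so \Diamond q \lor \neg \Diamond \Diamond s is true.
      At x: \Diamond q requires q at some successor in {x, m, n}.
        q holds at m, so \Diamond q is true at x.
      At x: \Diamond \Diamond s is true, so \neg \Diamond \Diamond s is false.

Yes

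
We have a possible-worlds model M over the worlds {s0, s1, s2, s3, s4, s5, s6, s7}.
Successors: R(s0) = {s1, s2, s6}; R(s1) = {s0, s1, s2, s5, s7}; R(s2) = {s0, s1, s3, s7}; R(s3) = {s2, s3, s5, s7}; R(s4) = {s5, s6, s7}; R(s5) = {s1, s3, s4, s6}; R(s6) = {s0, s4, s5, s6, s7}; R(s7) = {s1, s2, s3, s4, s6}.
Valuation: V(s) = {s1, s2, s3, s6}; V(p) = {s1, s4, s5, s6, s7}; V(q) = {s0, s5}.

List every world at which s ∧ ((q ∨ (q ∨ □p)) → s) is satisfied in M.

s1, s2, s3, s6

Recall that □ψ holds at a world iff ψ holds at every accessible world, and ◇ψ holds iff ψ holds at some accessible world.
Let φ = s ∧ ((q ∨ (q ∨ □p)) → s). Evaluate φ at each world:
  s0 (successors {s1, s2, s6}): φ is false.
  s1 (successors {s0, s1, s2, s5, s7}): φ is true.
  s2 (successors {s0, s1, s3, s7}): φ is true.
  s3 (successors {s2, s3, s5, s7}): φ is true.
  s4 (successors {s5, s6, s7}): φ is false.
  s5 (successors {s1, s3, s4, s6}): φ is false.
  s6 (successors {s0, s4, s5, s6, s7}): φ is true.
  s7 (successors {s1, s2, s3, s4, s6}): φ is false.
For instance, at s5:
  At s5: s is false, (q ∨ (q ∨ □p)) → s is false, so s ∧ ((q ∨ (q ∨ □p)) → s) is false.
    At s5: q ∨ (q ∨ □p) is true, s is false, so (q ∨ (q ∨ □p)) → s is false.
      At s5: q is true, q ∨ □p is true, so q ∨ (q ∨ □p) is true.
Satisfying worlds: {s1, s2, s3, s6}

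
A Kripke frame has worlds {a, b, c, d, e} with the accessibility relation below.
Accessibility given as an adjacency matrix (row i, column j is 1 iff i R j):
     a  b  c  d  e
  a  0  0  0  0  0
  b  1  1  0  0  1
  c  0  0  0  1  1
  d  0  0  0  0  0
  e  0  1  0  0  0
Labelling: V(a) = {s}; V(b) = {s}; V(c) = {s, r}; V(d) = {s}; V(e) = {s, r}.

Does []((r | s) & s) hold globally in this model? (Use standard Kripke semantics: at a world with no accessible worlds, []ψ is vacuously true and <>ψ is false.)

Yes

Recall that []ψ holds at a world iff ψ holds at every accessible world, and <>ψ holds iff ψ holds at some accessible world.
Let φ = []((r | s) & s). Evaluate φ at each world:
  a (successors ∅): φ is true.
  b (successors {a, b, e}): φ is true.
  c (successors {d, e}): φ is true.
  d (successors ∅): φ is true.
  e (successors {b}): φ is true.
For instance, at c:
  At c: []((r | s) & s) requires (r | s) & s at every successor {d, e}.
    At d: (r | s) & s is true.
    At e: (r | s) & s is true.
  So []((r | s) & s) is true at c.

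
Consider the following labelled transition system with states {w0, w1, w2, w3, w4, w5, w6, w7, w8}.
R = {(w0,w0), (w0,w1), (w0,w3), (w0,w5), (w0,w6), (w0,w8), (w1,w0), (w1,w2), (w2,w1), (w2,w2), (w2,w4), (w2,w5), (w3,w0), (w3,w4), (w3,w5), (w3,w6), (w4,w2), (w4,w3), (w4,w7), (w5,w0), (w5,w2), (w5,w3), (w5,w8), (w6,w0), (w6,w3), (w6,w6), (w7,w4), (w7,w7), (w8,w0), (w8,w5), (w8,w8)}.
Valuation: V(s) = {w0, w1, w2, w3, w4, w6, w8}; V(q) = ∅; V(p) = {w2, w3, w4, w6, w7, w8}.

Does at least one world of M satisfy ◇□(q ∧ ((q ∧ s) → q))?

No

Let φ = ◇□(q ∧ ((q ∧ s) → q)). Evaluate φ at each world:
  w0 (successors {w0, w1, w3, w5, w6, w8}): φ is false.
  w1 (successors {w0, w2}): φ is false.
  w2 (successors {w1, w2, w4, w5}): φ is false.
  w3 (successors {w0, w4, w5, w6}): φ is false.
  w4 (successors {w2, w3, w7}): φ is false.
  w5 (successors {w0, w2, w3, w8}): φ is false.
  w6 (successors {w0, w3, w6}): φ is false.
  w7 (successors {w4, w7}): φ is false.
  w8 (successors {w0, w5, w8}): φ is false.
For instance, at w6:
  At w6: ◇□(q ∧ ((q ∧ s) → q)) requires □(q ∧ ((q ∧ s) → q)) at some successor in {w0, w3, w6}.
    At w0: □(q ∧ ((q ∧ s) → q)) is false.
    At w3: □(q ∧ ((q ∧ s) → q)) is false.
    At w6: □(q ∧ ((q ∧ s) → q)) is false.
  So ◇□(q ∧ ((q ∧ s) → q)) is false at w6.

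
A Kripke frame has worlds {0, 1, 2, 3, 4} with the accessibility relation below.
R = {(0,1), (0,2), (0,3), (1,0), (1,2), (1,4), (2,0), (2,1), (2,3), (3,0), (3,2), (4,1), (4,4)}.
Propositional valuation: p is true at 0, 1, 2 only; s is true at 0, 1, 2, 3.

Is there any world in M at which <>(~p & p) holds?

No

Recall that <>ψ holds at a world iff ψ holds at some accessible world.
Let φ = <>(~p & p). Evaluate φ at each world:
  0 (successors {1, 2, 3}): φ is false.
  1 (successors {0, 2, 4}): φ is false.
  2 (successors {0, 1, 3}): φ is false.
  3 (successors {0, 2}): φ is false.
  4 (successors {1, 4}): φ is false.
For instance, at 1:
  At 1: <>(~p & p) requires ~p & p at some successor in {0, 2, 4}.
    At 0: ~p & p is false.
    At 2: ~p & p is false.
    At 4: ~p & p is false.
  So <>(~p & p) is false at 1.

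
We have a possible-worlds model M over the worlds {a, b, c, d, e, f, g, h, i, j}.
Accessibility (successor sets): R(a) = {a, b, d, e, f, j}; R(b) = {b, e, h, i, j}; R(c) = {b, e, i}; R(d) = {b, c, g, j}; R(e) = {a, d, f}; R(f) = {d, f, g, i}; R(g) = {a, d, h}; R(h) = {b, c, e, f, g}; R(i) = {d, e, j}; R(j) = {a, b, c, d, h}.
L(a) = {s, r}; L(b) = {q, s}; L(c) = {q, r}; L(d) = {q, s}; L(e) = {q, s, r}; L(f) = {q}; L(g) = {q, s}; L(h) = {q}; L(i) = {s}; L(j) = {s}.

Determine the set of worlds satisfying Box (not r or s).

Let φ = Box (not r or s). Evaluate φ at each world:
  a (successors {a, b, d, e, f, j}): φ is true.
  b (successors {b, e, h, i, j}): φ is true.
  c (successors {b, e, i}): φ is true.
  d (successors {b, c, g, j}): φ is false.
  e (successors {a, d, f}): φ is true.
  f (successors {d, f, g, i}): φ is true.
  g (successors {a, d, h}): φ is true.
  h (successors {b, c, e, f, g}): φ is false.
  i (successors {d, e, j}): φ is true.
  j (successors {a, b, c, d, h}): φ is false.
For instance, at h:
  At h: Box (not r or s) requires not r or s at every successor {b, c, e, f, g}.
    not r or s fails at c, so Box (not r or s) is false at h.
Satisfying worlds: {a, b, c, e, f, g, i}

a, b, c, e, f, g, i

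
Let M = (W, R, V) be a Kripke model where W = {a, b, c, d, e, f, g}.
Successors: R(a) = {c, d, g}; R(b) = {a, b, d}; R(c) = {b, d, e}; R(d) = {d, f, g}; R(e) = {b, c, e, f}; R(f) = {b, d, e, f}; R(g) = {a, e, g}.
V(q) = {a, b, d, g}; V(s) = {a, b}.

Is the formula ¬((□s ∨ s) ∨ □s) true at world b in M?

Recall that □ψ holds at a world iff ψ holds at every accessible world, and ◇ψ holds iff ψ holds at some accessible world.
At b: (□s ∨ s) ∨ □s is true, so ¬((□s ∨ s) ∨ □s) is false.
  At b: □s ∨ s is true, □s is false, so (□s ∨ s) ∨ □s is true.
    At b: □s is false, s is true, so □s ∨ s is true.
      At b: □s requires s at every successor {a, b, d}.
        s fails at d, so □s is false at b.
    At b: □s requires s at every successor {a, b, d}.
      s fails at d, so □s is false at b.

No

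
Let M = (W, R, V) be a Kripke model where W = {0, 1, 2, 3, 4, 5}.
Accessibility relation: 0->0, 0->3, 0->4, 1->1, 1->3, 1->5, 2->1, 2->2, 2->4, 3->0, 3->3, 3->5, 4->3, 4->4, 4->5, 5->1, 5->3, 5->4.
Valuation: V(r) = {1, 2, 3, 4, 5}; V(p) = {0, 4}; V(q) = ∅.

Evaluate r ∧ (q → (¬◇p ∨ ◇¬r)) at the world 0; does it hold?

No

At 0: r is false, q → (¬◇p ∨ ◇¬r) is true, so r ∧ (q → (¬◇p ∨ ◇¬r)) is false.
  At 0: q is false, ¬◇p ∨ ◇¬r is true, so q → (¬◇p ∨ ◇¬r) is true.
    At 0: ¬◇p is false, ◇¬r is true, so ¬◇p ∨ ◇¬r is true.
      At 0: ◇p is true, so ¬◇p is false.
      At 0: ◇¬r requires ¬r at some successor in {0, 3, 4}.
        ¬r holds at 0, so ◇¬r is true at 0.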